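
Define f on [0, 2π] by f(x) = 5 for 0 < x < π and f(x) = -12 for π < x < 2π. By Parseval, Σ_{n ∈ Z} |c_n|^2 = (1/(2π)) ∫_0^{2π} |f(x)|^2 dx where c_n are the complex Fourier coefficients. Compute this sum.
Σ |c_n|^2 = 169/2

Parseval equates the L^2 energy of f (normalised by 1/(2π)) with the ℓ^2 sum of its Fourier coefficients: (1/(2π)) ∫_0^{2π} |f|^2 = Σ |c_n|^2.
Compute the left side: (1/(2π)) [∫_0^π 5^2 dx + ∫_π^{2π} (-12)^2 dx] = (1/(2π)) · (25π + 144π) = (25 + 144)/2 = 169/2.
So Σ_{n ∈ Z} |c_n|^2 = 169/2.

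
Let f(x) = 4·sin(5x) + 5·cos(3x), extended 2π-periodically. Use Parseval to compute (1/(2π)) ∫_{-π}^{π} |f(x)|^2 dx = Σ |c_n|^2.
Σ |c_n|^2 = 41/2

Expand |f|^2 and use orthogonality of {sin(nx), cos(mx)} on [-π, π]:
  ∫_{-π}^{π} sin(nx)^2 dx = π, ∫ cos(mx)^2 dx = π, and cross terms integrate to 0.
So ∫_{-π}^{π} f(x)^2 dx = 4^2 · π + 5^2 · π = (16 + 25)π.
Divide by 2π: (16 + 25)/2 = 41/2.
By Parseval, this equals Σ |c_n|^2.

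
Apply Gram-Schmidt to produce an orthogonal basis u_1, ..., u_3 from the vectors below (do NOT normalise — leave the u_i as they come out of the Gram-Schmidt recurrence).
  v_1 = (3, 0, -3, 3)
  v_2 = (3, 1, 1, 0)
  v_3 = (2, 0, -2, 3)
Orthogonal basis:
  u_1 = (3, 0, -3, 3)
  u_2 = (7/3, 1, 5/3, -2/3)
  u_3 = (-5/29, 2/29, 13/29, 18/29)

Apply the Gram-Schmidt recurrence
  u_1 = v_1
  u_i = v_i − Σ_{j<i} ((v_i · u_j) / (u_j · u_j)) · u_j.

Step by step this gives:
  u_1 = (3, 0, -3, 3)
  u_2 = (7/3, 1, 5/3, -2/3)
  u_3 = (-5/29, 2/29, 13/29, 18/29)

Orthogonality check:
  u_2 · u_1 = 0 (should be 0)
  u_3 · u_1 = 0 (should be 0)
  u_3 · u_2 = 0 (should be 0)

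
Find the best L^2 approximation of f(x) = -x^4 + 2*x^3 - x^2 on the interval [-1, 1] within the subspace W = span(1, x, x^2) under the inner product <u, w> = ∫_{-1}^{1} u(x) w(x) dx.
g(x) = -13*x^2/7 + 6*x/5 + 3/35

The best approximation g ∈ W is the orthogonal projection of f onto W. Writing g = a_0 + a_1 x + a_2 x^2, the coefficients solve the normal equations G · a = b where
  G_{ij} = <φ_i, φ_j> and b_i = <f, φ_i>, with φ_0 = 1, φ_1 = x, φ_2 = x^2.
G =
  [2, 0, 2/3]
  [0, 2/3, 0]
  [2/3, 0, 2/5],
b = (-16/15, 4/5, -24/35).
Solving gives a_0 = 3/35, a_1 = 6/5, a_2 = -13/7, so
  g(x) = -13*x^2/7 + 6*x/5 + 3/35.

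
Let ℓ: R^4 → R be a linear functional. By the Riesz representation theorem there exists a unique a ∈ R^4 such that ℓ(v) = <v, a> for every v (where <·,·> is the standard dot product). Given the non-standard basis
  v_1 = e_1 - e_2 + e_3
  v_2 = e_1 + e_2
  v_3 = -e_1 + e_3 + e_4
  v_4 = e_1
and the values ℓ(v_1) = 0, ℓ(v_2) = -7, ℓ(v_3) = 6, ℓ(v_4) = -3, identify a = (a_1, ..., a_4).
a = (-3, -4, -1, 4)

Write a = (a_1, ..., a_4) in the standard basis. For each basis vector v_i, ℓ(v_i) = <v_i, a> is a linear equation in the a_j's. Collect the n equations into a matrix system V a = ℓ, where row i of V is v_i (expressed in the standard basis). Since V is invertible (lower-triangular with 1s on the diagonal, up to permutation), solve by back-substitution:
  V =
[[1, -1, 1, 0],
 [1, 1, 0, 0],
 [-1, 0, 1, 1],
 [1, 0, 0, 0]]
  V a = (0, -7, 6, -3)
Solving gives a = (-3, -4, -1, 4).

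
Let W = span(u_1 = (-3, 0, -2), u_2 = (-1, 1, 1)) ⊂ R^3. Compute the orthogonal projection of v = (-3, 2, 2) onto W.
proj_W(v) = (-55/19, 43/19, 35/19)

Set up U = [u_1 | ... | u_2] ∈ R^(3×2). The projector onto W = col(U) is P = U (U^T U)^(-1) U^T.
Compute U^T U =
  [13, 1]
  [1, 3],
and U^T v = (5, 7).
Solve U^T U · c = U^T v for the coefficients: c = (4/19, 43/19). The projection is proj_W(v) = U c.
Check: (v - proj_W(v)) · u_1 = 0  (should be 0).
Check: (v - proj_W(v)) · u_2 = 0  (should be 0).
Result: proj_W(v) = (-55/19, 43/19, 35/19).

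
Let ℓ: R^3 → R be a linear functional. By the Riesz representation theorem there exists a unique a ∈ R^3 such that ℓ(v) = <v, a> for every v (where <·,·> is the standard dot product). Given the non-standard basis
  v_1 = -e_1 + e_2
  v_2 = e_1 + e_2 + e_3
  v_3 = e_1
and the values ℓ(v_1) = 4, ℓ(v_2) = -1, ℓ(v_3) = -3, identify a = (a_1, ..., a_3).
a = (-3, 1, 1)

Write a = (a_1, ..., a_3) in the standard basis. For each basis vector v_i, ℓ(v_i) = <v_i, a> is a linear equation in the a_j's. Collect the n equations into a matrix system V a = ℓ, where row i of V is v_i (expressed in the standard basis). Since V is invertible (lower-triangular with 1s on the diagonal, up to permutation), solve by back-substitution:
  V =
[[-1, 1, 0],
 [1, 1, 1],
 [1, 0, 0]]
  V a = (4, -1, -3)
Solving gives a = (-3, 1, 1).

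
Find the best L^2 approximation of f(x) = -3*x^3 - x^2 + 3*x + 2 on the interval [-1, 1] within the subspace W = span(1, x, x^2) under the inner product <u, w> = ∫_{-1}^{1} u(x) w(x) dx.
g(x) = -x^2 + 6*x/5 + 2

The best approximation g ∈ W is the orthogonal projection of f onto W. Writing g = a_0 + a_1 x + a_2 x^2, the coefficients solve the normal equations G · a = b where
  G_{ij} = <φ_i, φ_j> and b_i = <f, φ_i>, with φ_0 = 1, φ_1 = x, φ_2 = x^2.
G =
  [2, 0, 2/3]
  [0, 2/3, 0]
  [2/3, 0, 2/5],
b = (10/3, 4/5, 14/15).
Solving gives a_0 = 2, a_1 = 6/5, a_2 = -1, so
  g(x) = -x^2 + 6*x/5 + 2.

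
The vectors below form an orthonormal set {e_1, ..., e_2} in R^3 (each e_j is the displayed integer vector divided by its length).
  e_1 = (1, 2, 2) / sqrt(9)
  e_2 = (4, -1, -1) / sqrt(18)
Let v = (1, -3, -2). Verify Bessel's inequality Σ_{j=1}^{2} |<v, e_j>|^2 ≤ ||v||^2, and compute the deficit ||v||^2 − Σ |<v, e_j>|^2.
Σ |<v, e_j>|^2 = 27/2; ||v||^2 = 14; deficit = 1/2

Write each e_j = u_j / sqrt(<u_j, u_j>) where u_j is the displayed integer vector. Then <v, e_j> = <v, u_j> / sqrt(<u_j, u_j>), so |<v, e_j>|^2 = <v, u_j>^2 / <u_j, u_j>.
Coefficients: <v, e_1> = -9/sqrt(9), <v, e_2> = 9/sqrt(18).
Square and sum: Σ |<v, e_j>|^2 = 27/2.
Compute ||v||^2 = v·v = 14.
Deficit = 14 − 27/2 = 1/2 ≥ 0, confirming Bessel's inequality. (The deficit equals ||v − Σ <v,e_j> e_j||^2, the squared distance from v to span{e_j}.)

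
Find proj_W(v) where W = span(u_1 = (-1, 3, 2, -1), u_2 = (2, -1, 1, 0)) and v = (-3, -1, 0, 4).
proj_W(v) = (-5/3, -10/27, -55/27, 13/27)

Set up U = [u_1 | ... | u_2] ∈ R^(4×2). The projector onto W = col(U) is P = U (U^T U)^(-1) U^T.
Compute U^T U =
  [15, -3]
  [-3, 6],
and U^T v = (-4, -5).
Solve U^T U · c = U^T v for the coefficients: c = (-13/27, -29/27). The projection is proj_W(v) = U c.
Check: (v - proj_W(v)) · u_1 = 0  (should be 0).
Check: (v - proj_W(v)) · u_2 = 0  (should be 0).
Result: proj_W(v) = (-5/3, -10/27, -55/27, 13/27).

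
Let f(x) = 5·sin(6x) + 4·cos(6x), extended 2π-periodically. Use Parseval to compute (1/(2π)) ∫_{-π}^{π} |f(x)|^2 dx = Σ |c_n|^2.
Σ |c_n|^2 = 41/2

Expand |f|^2 and use orthogonality of {sin(nx), cos(mx)} on [-π, π]:
  ∫_{-π}^{π} sin(nx)^2 dx = π, ∫ cos(mx)^2 dx = π, and cross terms integrate to 0.
So ∫_{-π}^{π} f(x)^2 dx = 5^2 · π + 4^2 · π = (25 + 16)π.
Divide by 2π: (25 + 16)/2 = 41/2.
By Parseval, this equals Σ |c_n|^2.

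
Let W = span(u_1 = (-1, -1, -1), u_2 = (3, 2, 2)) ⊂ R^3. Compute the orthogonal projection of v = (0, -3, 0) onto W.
proj_W(v) = (0, -3/2, -3/2)

Set up U = [u_1 | ... | u_2] ∈ R^(3×2). The projector onto W = col(U) is P = U (U^T U)^(-1) U^T.
Compute U^T U =
  [3, -7]
  [-7, 17],
and U^T v = (3, -6).
Solve U^T U · c = U^T v for the coefficients: c = (9/2, 3/2). The projection is proj_W(v) = U c.
Check: (v - proj_W(v)) · u_1 = 0  (should be 0).
Check: (v - proj_W(v)) · u_2 = 0  (should be 0).
Result: proj_W(v) = (0, -3/2, -3/2).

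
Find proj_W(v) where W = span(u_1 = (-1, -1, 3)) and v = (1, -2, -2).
proj_W(v) = (5/11, 5/11, -15/11)

Set up U = [u_1 | ... | u_1] ∈ R^(3×1). The projector onto W = col(U) is P = U (U^T U)^(-1) U^T.
Compute U^T U =
  [11],
and U^T v = (-5).
Solve U^T U · c = U^T v for the coefficients: c = (-5/11). The projection is proj_W(v) = U c.
Check: (v - proj_W(v)) · u_1 = 0  (should be 0).
Result: proj_W(v) = (5/11, 5/11, -15/11).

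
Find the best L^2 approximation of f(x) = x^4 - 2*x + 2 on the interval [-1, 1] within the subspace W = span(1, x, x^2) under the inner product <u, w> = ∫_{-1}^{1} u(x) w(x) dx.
g(x) = 6*x^2/7 - 2*x + 67/35

The best approximation g ∈ W is the orthogonal projection of f onto W. Writing g = a_0 + a_1 x + a_2 x^2, the coefficients solve the normal equations G · a = b where
  G_{ij} = <φ_i, φ_j> and b_i = <f, φ_i>, with φ_0 = 1, φ_1 = x, φ_2 = x^2.
G =
  [2, 0, 2/3]
  [0, 2/3, 0]
  [2/3, 0, 2/5],
b = (22/5, -4/3, 34/21).
Solving gives a_0 = 67/35, a_1 = -2, a_2 = 6/7, so
  g(x) = 6*x^2/7 - 2*x + 67/35.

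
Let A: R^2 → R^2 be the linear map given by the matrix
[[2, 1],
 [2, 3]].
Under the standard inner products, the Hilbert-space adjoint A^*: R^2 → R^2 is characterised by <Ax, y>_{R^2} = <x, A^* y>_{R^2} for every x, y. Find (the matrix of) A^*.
A^* = A^T =
[[2, 2],
 [1, 3]]

For real matrices with standard dot products, the defining identity <Ax, y> = <x, A^* y> gives (Ax)^T y = x^T (A^*) y, i.e. x^T A^T y = x^T (A^*) y. Since this holds for all x, y, we must have A^* = A^T. Therefore
A^* =
[[2, 2],
 [1, 3]].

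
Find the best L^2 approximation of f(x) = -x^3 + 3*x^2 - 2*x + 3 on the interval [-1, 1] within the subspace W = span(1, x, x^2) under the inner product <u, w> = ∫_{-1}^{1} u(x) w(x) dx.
g(x) = 3*x^2 - 13*x/5 + 3

The best approximation g ∈ W is the orthogonal projection of f onto W. Writing g = a_0 + a_1 x + a_2 x^2, the coefficients solve the normal equations G · a = b where
  G_{ij} = <φ_i, φ_j> and b_i = <f, φ_i>, with φ_0 = 1, φ_1 = x, φ_2 = x^2.
G =
  [2, 0, 2/3]
  [0, 2/3, 0]
  [2/3, 0, 2/5],
b = (8, -26/15, 16/5).
Solving gives a_0 = 3, a_1 = -13/5, a_2 = 3, so
  g(x) = 3*x^2 - 13*x/5 + 3.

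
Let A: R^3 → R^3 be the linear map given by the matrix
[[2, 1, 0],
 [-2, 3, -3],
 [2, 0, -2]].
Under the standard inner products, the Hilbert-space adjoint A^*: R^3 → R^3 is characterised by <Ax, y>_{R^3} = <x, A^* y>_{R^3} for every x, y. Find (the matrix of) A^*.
A^* = A^T =
[[2, -2, 2],
 [1, 3, 0],
 [0, -3, -2]]

For real matrices with standard dot products, the defining identity <Ax, y> = <x, A^* y> gives (Ax)^T y = x^T (A^*) y, i.e. x^T A^T y = x^T (A^*) y. Since this holds for all x, y, we must have A^* = A^T. Therefore
A^* =
[[2, -2, 2],
 [1, 3, 0],
 [0, -3, -2]].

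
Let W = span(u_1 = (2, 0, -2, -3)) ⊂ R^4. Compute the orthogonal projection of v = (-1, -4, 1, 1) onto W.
proj_W(v) = (-14/17, 0, 14/17, 21/17)

Set up U = [u_1 | ... | u_1] ∈ R^(4×1). The projector onto W = col(U) is P = U (U^T U)^(-1) U^T.
Compute U^T U =
  [17],
and U^T v = (-7).
Solve U^T U · c = U^T v for the coefficients: c = (-7/17). The projection is proj_W(v) = U c.
Check: (v - proj_W(v)) · u_1 = 0  (should be 0).
Result: proj_W(v) = (-14/17, 0, 14/17, 21/17).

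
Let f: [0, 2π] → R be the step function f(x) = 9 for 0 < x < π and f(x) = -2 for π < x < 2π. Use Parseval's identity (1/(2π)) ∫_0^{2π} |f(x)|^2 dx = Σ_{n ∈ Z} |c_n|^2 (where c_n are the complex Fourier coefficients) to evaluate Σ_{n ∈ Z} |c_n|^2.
Σ |c_n|^2 = 85/2

Parseval equates the L^2 energy of f (normalised by 1/(2π)) with the ℓ^2 sum of its Fourier coefficients: (1/(2π)) ∫_0^{2π} |f|^2 = Σ |c_n|^2.
Compute the left side: (1/(2π)) [∫_0^π 9^2 dx + ∫_π^{2π} (-2)^2 dx] = (1/(2π)) · (81π + 4π) = (81 + 4)/2 = 85/2.
So Σ_{n ∈ Z} |c_n|^2 = 85/2.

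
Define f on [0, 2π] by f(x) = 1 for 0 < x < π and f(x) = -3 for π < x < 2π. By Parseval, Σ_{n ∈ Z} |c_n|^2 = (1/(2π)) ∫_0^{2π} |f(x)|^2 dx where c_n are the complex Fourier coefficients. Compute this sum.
Σ |c_n|^2 = 5

Parseval equates the L^2 energy of f (normalised by 1/(2π)) with the ℓ^2 sum of its Fourier coefficients: (1/(2π)) ∫_0^{2π} |f|^2 = Σ |c_n|^2.
Compute the left side: (1/(2π)) [∫_0^π 1^2 dx + ∫_π^{2π} (-3)^2 dx] = (1/(2π)) · (1π + 9π) = (1 + 9)/2 = 5.
So Σ_{n ∈ Z} |c_n|^2 = 5.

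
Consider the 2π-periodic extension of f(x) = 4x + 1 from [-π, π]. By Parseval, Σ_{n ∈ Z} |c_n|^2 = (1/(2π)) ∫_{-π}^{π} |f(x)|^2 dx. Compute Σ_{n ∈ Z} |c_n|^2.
Σ |c_n|^2 = 16π^2/3 + 1

Expand and integrate term by term over [-π, π]:
  ∫ (4x)^2 dx = 16·(2π^3/3); ∫ 2·4·(1)·x dx = 0 (odd integrand); ∫ 1^2 dx = 1·2π.
So (1/(2π)) ∫_{-π}^{π} (4x + 1)^2 dx = 16π^2/3 + 1 = 16π^2/3 + 1.
Parseval ⇒ Σ |c_n|^2 = 16π^2/3 + 1.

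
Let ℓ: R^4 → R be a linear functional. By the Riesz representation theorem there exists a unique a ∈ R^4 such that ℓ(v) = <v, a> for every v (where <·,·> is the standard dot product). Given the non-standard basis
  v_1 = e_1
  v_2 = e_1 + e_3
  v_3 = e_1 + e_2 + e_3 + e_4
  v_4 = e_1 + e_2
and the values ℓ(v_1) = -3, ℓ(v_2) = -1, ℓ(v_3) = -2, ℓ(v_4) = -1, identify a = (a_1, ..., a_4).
a = (-3, 2, 2, -3)

Write a = (a_1, ..., a_4) in the standard basis. For each basis vector v_i, ℓ(v_i) = <v_i, a> is a linear equation in the a_j's. Collect the n equations into a matrix system V a = ℓ, where row i of V is v_i (expressed in the standard basis). Since V is invertible (lower-triangular with 1s on the diagonal, up to permutation), solve by back-substitution:
  V =
[[1, 0, 0, 0],
 [1, 0, 1, 0],
 [1, 1, 1, 1],
 [1, 1, 0, 0]]
  V a = (-3, -1, -2, -1)
Solving gives a = (-3, 2, 2, -3).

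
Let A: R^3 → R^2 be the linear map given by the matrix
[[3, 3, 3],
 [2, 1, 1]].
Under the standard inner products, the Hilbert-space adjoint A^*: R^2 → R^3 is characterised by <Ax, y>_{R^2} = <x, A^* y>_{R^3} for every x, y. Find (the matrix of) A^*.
A^* = A^T =
[[3, 2],
 [3, 1],
 [3, 1]]

For real matrices with standard dot products, the defining identity <Ax, y> = <x, A^* y> gives (Ax)^T y = x^T (A^*) y, i.e. x^T A^T y = x^T (A^*) y. Since this holds for all x, y, we must have A^* = A^T. Therefore
A^* =
[[3, 2],
 [3, 1],
 [3, 1]].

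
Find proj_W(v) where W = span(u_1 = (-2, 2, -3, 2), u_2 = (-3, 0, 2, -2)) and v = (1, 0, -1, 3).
proj_W(v) = (459/341, 150/341, -631/341, 556/341)

Set up U = [u_1 | ... | u_2] ∈ R^(4×2). The projector onto W = col(U) is P = U (U^T U)^(-1) U^T.
Compute U^T U =
  [21, -4]
  [-4, 17],
and U^T v = (7, -11).
Solve U^T U · c = U^T v for the coefficients: c = (75/341, -203/341). The projection is proj_W(v) = U c.
Check: (v - proj_W(v)) · u_1 = 0  (should be 0).
Check: (v - proj_W(v)) · u_2 = 0  (should be 0).
Result: proj_W(v) = (459/341, 150/341, -631/341, 556/341).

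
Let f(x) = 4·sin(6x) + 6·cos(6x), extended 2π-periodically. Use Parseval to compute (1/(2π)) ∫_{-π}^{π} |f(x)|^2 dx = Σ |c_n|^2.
Σ |c_n|^2 = 26

Expand |f|^2 and use orthogonality of {sin(nx), cos(mx)} on [-π, π]:
  ∫_{-π}^{π} sin(nx)^2 dx = π, ∫ cos(mx)^2 dx = π, and cross terms integrate to 0.
So ∫_{-π}^{π} f(x)^2 dx = 4^2 · π + 6^2 · π = (16 + 36)π.
Divide by 2π: (16 + 36)/2 = 26.
By Parseval, this equals Σ |c_n|^2.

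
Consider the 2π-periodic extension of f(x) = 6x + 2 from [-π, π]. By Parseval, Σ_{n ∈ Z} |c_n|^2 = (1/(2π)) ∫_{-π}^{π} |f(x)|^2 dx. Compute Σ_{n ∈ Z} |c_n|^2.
Σ |c_n|^2 = 12π^2 + 4

Expand and integrate term by term over [-π, π]:
  ∫ (6x)^2 dx = 36·(2π^3/3); ∫ 2·6·(2)·x dx = 0 (odd integrand); ∫ 2^2 dx = 4·2π.
So (1/(2π)) ∫_{-π}^{π} (6x + 2)^2 dx = 36π^2/3 + 4 = 12π^2 + 4.
Parseval ⇒ Σ |c_n|^2 = 12π^2 + 4.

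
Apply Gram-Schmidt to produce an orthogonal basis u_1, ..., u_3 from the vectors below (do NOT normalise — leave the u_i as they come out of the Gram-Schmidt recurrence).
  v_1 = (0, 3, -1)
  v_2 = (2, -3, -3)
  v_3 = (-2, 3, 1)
Orthogonal basis:
  u_1 = (0, 3, -1)
  u_2 = (2, -6/5, -18/5)
  u_3 = (-18/23, -3/23, -9/23)

Apply the Gram-Schmidt recurrence
  u_1 = v_1
  u_i = v_i − Σ_{j<i} ((v_i · u_j) / (u_j · u_j)) · u_j.

Step by step this gives:
  u_1 = (0, 3, -1)
  u_2 = (2, -6/5, -18/5)
  u_3 = (-18/23, -3/23, -9/23)

Orthogonality check:
  u_2 · u_1 = 0 (should be 0)
  u_3 · u_1 = 0 (should be 0)
  u_3 · u_2 = 0 (should be 0)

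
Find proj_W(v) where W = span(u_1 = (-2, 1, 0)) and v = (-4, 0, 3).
proj_W(v) = (-16/5, 8/5, 0)

Set up U = [u_1 | ... | u_1] ∈ R^(3×1). The projector onto W = col(U) is P = U (U^T U)^(-1) U^T.
Compute U^T U =
  [5],
and U^T v = (8).
Solve U^T U · c = U^T v for the coefficients: c = (8/5). The projection is proj_W(v) = U c.
Check: (v - proj_W(v)) · u_1 = 0  (should be 0).
Result: proj_W(v) = (-16/5, 8/5, 0).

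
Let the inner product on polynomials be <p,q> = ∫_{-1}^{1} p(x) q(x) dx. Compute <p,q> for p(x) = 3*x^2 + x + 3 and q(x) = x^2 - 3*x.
<p,q> = 6/5

Expand the product: p(x)·q(x) = 3*x^4 - 8*x^3 - 9*x.
∫_{-1}^{1} of each monomial x^k gives [2/(k+1) if k even, 0 if k odd]. Integrating term-by-term (or equivalently evaluating the antiderivative F(x) = 3*x^5/5 - 2*x^4 - 9*x^2/2 at the endpoints):
  F(1) − F(−1) = -59/10 − (-71/10) = 6/5.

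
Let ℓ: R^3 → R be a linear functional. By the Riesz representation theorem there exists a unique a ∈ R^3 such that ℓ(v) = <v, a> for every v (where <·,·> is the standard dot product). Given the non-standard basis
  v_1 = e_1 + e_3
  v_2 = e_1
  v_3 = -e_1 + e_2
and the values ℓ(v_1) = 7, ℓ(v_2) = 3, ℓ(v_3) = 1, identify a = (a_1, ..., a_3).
a = (3, 4, 4)

Write a = (a_1, ..., a_3) in the standard basis. For each basis vector v_i, ℓ(v_i) = <v_i, a> is a linear equation in the a_j's. Collect the n equations into a matrix system V a = ℓ, where row i of V is v_i (expressed in the standard basis). Since V is invertible (lower-triangular with 1s on the diagonal, up to permutation), solve by back-substitution:
  V =
[[1, 0, 1],
 [1, 0, 0],
 [-1, 1, 0]]
  V a = (7, 3, 1)
Solving gives a = (3, 4, 4).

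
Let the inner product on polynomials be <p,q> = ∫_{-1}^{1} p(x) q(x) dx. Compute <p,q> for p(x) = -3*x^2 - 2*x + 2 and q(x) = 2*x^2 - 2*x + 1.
<p,q> = 74/15

Expand the product: p(x)·q(x) = -6*x^4 + 2*x^3 + 5*x^2 - 6*x + 2.
∫_{-1}^{1} of each monomial x^k gives [2/(k+1) if k even, 0 if k odd]. Integrating term-by-term (or equivalently evaluating the antiderivative F(x) = -6*x^5/5 + x^4/2 + 5*x^3/3 - 3*x^2 + 2*x at the endpoints):
  F(1) − F(−1) = -1/30 − (-149/30) = 74/15.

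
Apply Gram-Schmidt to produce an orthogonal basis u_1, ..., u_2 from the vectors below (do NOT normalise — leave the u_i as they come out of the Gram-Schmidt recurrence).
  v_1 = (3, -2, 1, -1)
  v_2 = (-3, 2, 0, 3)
Orthogonal basis:
  u_1 = (3, -2, 1, -1)
  u_2 = (1/5, -2/15, 16/15, 29/15)

Apply the Gram-Schmidt recurrence
  u_1 = v_1
  u_i = v_i − Σ_{j<i} ((v_i · u_j) / (u_j · u_j)) · u_j.

Step by step this gives:
  u_1 = (3, -2, 1, -1)
  u_2 = (1/5, -2/15, 16/15, 29/15)

Orthogonality check:
  u_2 · u_1 = 0 (should be 0)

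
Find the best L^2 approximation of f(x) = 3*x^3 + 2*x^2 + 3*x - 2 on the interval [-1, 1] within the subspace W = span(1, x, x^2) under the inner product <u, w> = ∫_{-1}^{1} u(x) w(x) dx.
g(x) = 2*x^2 + 24*x/5 - 2

The best approximation g ∈ W is the orthogonal projection of f onto W. Writing g = a_0 + a_1 x + a_2 x^2, the coefficients solve the normal equations G · a = b where
  G_{ij} = <φ_i, φ_j> and b_i = <f, φ_i>, with φ_0 = 1, φ_1 = x, φ_2 = x^2.
G =
  [2, 0, 2/3]
  [0, 2/3, 0]
  [2/3, 0, 2/5],
b = (-8/3, 16/5, -8/15).
Solving gives a_0 = -2, a_1 = 24/5, a_2 = 2, so
  g(x) = 2*x^2 + 24*x/5 - 2.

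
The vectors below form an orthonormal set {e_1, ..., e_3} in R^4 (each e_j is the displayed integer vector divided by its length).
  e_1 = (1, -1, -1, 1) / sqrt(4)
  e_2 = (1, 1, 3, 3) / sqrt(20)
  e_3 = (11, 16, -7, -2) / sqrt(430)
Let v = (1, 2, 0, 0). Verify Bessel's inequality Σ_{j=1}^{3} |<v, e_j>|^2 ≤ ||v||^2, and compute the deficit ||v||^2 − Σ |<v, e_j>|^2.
Σ |<v, e_j>|^2 = 5; ||v||^2 = 5; deficit = 0

Write each e_j = u_j / sqrt(<u_j, u_j>) where u_j is the displayed integer vector. Then <v, e_j> = <v, u_j> / sqrt(<u_j, u_j>), so |<v, e_j>|^2 = <v, u_j>^2 / <u_j, u_j>.
Coefficients: <v, e_1> = -1/sqrt(4), <v, e_2> = 3/sqrt(20), <v, e_3> = 43/sqrt(430).
Square and sum: Σ |<v, e_j>|^2 = 5.
Compute ||v||^2 = v·v = 5.
Deficit = 5 − 5 = 0 ≥ 0, confirming Bessel's inequality. (The deficit equals ||v − Σ <v,e_j> e_j||^2, the squared distance from v to span{e_j}.)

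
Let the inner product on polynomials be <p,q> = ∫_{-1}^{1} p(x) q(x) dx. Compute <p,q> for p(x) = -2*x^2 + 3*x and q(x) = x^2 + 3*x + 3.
<p,q> = 6/5

Expand the product: p(x)·q(x) = -2*x^4 - 3*x^3 + 3*x^2 + 9*x.
∫_{-1}^{1} of each monomial x^k gives [2/(k+1) if k even, 0 if k odd]. Integrating term-by-term (or equivalently evaluating the antiderivative F(x) = -2*x^5/5 - 3*x^4/4 + x^3 + 9*x^2/2 at the endpoints):
  F(1) − F(−1) = 87/20 − (63/20) = 6/5.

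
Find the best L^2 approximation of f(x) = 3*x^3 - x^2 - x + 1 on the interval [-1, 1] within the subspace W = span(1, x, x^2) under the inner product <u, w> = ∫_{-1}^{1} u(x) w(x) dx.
g(x) = -x^2 + 4*x/5 + 1

The best approximation g ∈ W is the orthogonal projection of f onto W. Writing g = a_0 + a_1 x + a_2 x^2, the coefficients solve the normal equations G · a = b where
  G_{ij} = <φ_i, φ_j> and b_i = <f, φ_i>, with φ_0 = 1, φ_1 = x, φ_2 = x^2.
G =
  [2, 0, 2/3]
  [0, 2/3, 0]
  [2/3, 0, 2/5],
b = (4/3, 8/15, 4/15).
Solving gives a_0 = 1, a_1 = 4/5, a_2 = -1, so
  g(x) = -x^2 + 4*x/5 + 1.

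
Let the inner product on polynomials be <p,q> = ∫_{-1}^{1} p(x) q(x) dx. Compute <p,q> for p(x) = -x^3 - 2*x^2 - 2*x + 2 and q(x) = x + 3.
<p,q> = 94/15

Expand the product: p(x)·q(x) = -x^4 - 5*x^3 - 8*x^2 - 4*x + 6.
∫_{-1}^{1} of each monomial x^k gives [2/(k+1) if k even, 0 if k odd]. Integrating term-by-term (or equivalently evaluating the antiderivative F(x) = -x^5/5 - 5*x^4/4 - 8*x^3/3 - 2*x^2 + 6*x at the endpoints):
  F(1) − F(−1) = -7/60 − (-383/60) = 94/15.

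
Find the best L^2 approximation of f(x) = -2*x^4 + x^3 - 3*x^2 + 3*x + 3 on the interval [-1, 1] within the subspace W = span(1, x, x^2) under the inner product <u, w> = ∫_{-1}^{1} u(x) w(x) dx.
g(x) = -33*x^2/7 + 18*x/5 + 111/35

The best approximation g ∈ W is the orthogonal projection of f onto W. Writing g = a_0 + a_1 x + a_2 x^2, the coefficients solve the normal equations G · a = b where
  G_{ij} = <φ_i, φ_j> and b_i = <f, φ_i>, with φ_0 = 1, φ_1 = x, φ_2 = x^2.
G =
  [2, 0, 2/3]
  [0, 2/3, 0]
  [2/3, 0, 2/5],
b = (16/5, 12/5, 8/35).
Solving gives a_0 = 111/35, a_1 = 18/5, a_2 = -33/7, so
  g(x) = -33*x^2/7 + 18*x/5 + 111/35.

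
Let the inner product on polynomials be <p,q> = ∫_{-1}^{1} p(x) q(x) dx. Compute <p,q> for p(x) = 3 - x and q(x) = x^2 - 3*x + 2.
<p,q> = 16

Expand the product: p(x)·q(x) = -x^3 + 6*x^2 - 11*x + 6.
∫_{-1}^{1} of each monomial x^k gives [2/(k+1) if k even, 0 if k odd]. Integrating term-by-term (or equivalently evaluating the antiderivative F(x) = -x^4/4 + 2*x^3 - 11*x^2/2 + 6*x at the endpoints):
  F(1) − F(−1) = 9/4 − (-55/4) = 16.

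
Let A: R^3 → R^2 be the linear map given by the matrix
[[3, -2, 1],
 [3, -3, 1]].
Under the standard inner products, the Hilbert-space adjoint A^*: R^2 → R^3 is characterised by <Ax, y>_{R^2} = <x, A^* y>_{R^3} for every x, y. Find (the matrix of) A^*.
A^* = A^T =
[[3, 3],
 [-2, -3],
 [1, 1]]

For real matrices with standard dot products, the defining identity <Ax, y> = <x, A^* y> gives (Ax)^T y = x^T (A^*) y, i.e. x^T A^T y = x^T (A^*) y. Since this holds for all x, y, we must have A^* = A^T. Therefore
A^* =
[[3, 3],
 [-2, -3],
 [1, 1]].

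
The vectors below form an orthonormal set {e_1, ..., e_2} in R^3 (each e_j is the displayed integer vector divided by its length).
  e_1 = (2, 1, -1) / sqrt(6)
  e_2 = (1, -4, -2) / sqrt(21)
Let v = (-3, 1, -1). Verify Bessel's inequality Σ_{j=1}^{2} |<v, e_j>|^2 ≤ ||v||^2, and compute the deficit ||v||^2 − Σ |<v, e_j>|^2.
Σ |<v, e_j>|^2 = 27/7; ||v||^2 = 11; deficit = 50/7

Write each e_j = u_j / sqrt(<u_j, u_j>) where u_j is the displayed integer vector. Then <v, e_j> = <v, u_j> / sqrt(<u_j, u_j>), so |<v, e_j>|^2 = <v, u_j>^2 / <u_j, u_j>.
Coefficients: <v, e_1> = -4/sqrt(6), <v, e_2> = -5/sqrt(21).
Square and sum: Σ |<v, e_j>|^2 = 27/7.
Compute ||v||^2 = v·v = 11.
Deficit = 11 − 27/7 = 50/7 ≥ 0, confirming Bessel's inequality. (The deficit equals ||v − Σ <v,e_j> e_j||^2, the squared distance from v to span{e_j}.)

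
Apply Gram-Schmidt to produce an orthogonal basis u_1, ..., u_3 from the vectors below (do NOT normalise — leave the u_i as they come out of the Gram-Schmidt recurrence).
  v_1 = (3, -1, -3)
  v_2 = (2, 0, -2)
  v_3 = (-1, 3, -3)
Orthogonal basis:
  u_1 = (3, -1, -3)
  u_2 = (2/19, 12/19, -2/19)
  u_3 = (-2, 0, -2)

Apply the Gram-Schmidt recurrence
  u_1 = v_1
  u_i = v_i − Σ_{j<i} ((v_i · u_j) / (u_j · u_j)) · u_j.

Step by step this gives:
  u_1 = (3, -1, -3)
  u_2 = (2/19, 12/19, -2/19)
  u_3 = (-2, 0, -2)

Orthogonality check:
  u_2 · u_1 = 0 (should be 0)
  u_3 · u_1 = 0 (should be 0)
  u_3 · u_2 = 0 (should be 0)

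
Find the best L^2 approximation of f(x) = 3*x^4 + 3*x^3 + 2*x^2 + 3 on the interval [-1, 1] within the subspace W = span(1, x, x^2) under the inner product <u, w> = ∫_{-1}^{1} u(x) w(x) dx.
g(x) = 32*x^2/7 + 9*x/5 + 96/35

The best approximation g ∈ W is the orthogonal projection of f onto W. Writing g = a_0 + a_1 x + a_2 x^2, the coefficients solve the normal equations G · a = b where
  G_{ij} = <φ_i, φ_j> and b_i = <f, φ_i>, with φ_0 = 1, φ_1 = x, φ_2 = x^2.
G =
  [2, 0, 2/3]
  [0, 2/3, 0]
  [2/3, 0, 2/5],
b = (128/15, 6/5, 128/35).
Solving gives a_0 = 96/35, a_1 = 9/5, a_2 = 32/7, so
  g(x) = 32*x^2/7 + 9*x/5 + 96/35.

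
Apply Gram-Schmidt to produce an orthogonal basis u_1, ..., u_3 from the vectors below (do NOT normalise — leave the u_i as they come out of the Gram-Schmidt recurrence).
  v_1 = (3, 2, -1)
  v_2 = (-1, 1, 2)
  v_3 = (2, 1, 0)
Orthogonal basis:
  u_1 = (3, 2, -1)
  u_2 = (-5/14, 10/7, 25/14)
  u_3 = (1/3, -1/3, 1/3)

Apply the Gram-Schmidt recurrence
  u_1 = v_1
  u_i = v_i − Σ_{j<i} ((v_i · u_j) / (u_j · u_j)) · u_j.

Step by step this gives:
  u_1 = (3, 2, -1)
  u_2 = (-5/14, 10/7, 25/14)
  u_3 = (1/3, -1/3, 1/3)

Orthogonality check:
  u_2 · u_1 = 0 (should be 0)
  u_3 · u_1 = 0 (should be 0)
  u_3 · u_2 = 0 (should be 0)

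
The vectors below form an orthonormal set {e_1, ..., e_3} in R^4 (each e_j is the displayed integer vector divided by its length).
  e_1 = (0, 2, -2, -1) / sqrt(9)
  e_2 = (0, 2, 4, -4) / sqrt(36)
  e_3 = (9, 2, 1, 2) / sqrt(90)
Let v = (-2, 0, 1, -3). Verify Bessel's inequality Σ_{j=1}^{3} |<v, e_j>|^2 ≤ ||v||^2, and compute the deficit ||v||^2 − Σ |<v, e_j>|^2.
Σ |<v, e_j>|^2 = 131/10; ||v||^2 = 14; deficit = 9/10

Write each e_j = u_j / sqrt(<u_j, u_j>) where u_j is the displayed integer vector. Then <v, e_j> = <v, u_j> / sqrt(<u_j, u_j>), so |<v, e_j>|^2 = <v, u_j>^2 / <u_j, u_j>.
Coefficients: <v, e_1> = 1/sqrt(9), <v, e_2> = 16/sqrt(36), <v, e_3> = -23/sqrt(90).
Square and sum: Σ |<v, e_j>|^2 = 131/10.
Compute ||v||^2 = v·v = 14.
Deficit = 14 − 131/10 = 9/10 ≥ 0, confirming Bessel's inequality. (The deficit equals ||v − Σ <v,e_j> e_j||^2, the squared distance from v to span{e_j}.)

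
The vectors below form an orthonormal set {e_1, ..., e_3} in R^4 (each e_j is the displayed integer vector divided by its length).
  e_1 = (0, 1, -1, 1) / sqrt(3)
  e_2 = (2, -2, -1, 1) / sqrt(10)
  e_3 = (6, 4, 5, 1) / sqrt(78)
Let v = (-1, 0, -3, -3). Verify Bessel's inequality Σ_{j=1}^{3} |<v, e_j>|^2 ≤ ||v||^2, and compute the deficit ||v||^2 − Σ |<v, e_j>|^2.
Σ |<v, e_j>|^2 = 506/65; ||v||^2 = 19; deficit = 729/65

Write each e_j = u_j / sqrt(<u_j, u_j>) where u_j is the displayed integer vector. Then <v, e_j> = <v, u_j> / sqrt(<u_j, u_j>), so |<v, e_j>|^2 = <v, u_j>^2 / <u_j, u_j>.
Coefficients: <v, e_1> = 0/sqrt(3), <v, e_2> = -2/sqrt(10), <v, e_3> = -24/sqrt(78).
Square and sum: Σ |<v, e_j>|^2 = 506/65.
Compute ||v||^2 = v·v = 19.
Deficit = 19 − 506/65 = 729/65 ≥ 0, confirming Bessel's inequality. (The deficit equals ||v − Σ <v,e_j> e_j||^2, the squared distance from v to span{e_j}.)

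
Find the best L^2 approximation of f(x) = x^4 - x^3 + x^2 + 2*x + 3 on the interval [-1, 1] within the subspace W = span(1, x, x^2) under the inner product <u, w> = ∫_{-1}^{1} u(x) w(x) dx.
g(x) = 13*x^2/7 + 7*x/5 + 102/35

The best approximation g ∈ W is the orthogonal projection of f onto W. Writing g = a_0 + a_1 x + a_2 x^2, the coefficients solve the normal equations G · a = b where
  G_{ij} = <φ_i, φ_j> and b_i = <f, φ_i>, with φ_0 = 1, φ_1 = x, φ_2 = x^2.
G =
  [2, 0, 2/3]
  [0, 2/3, 0]
  [2/3, 0, 2/5],
b = (106/15, 14/15, 94/35).
Solving gives a_0 = 102/35, a_1 = 7/5, a_2 = 13/7, so
  g(x) = 13*x^2/7 + 7*x/5 + 102/35.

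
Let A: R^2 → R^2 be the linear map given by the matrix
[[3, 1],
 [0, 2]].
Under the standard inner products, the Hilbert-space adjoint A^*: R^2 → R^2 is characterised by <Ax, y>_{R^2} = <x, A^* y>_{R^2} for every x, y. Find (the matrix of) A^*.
A^* = A^T =
[[3, 0],
 [1, 2]]

For real matrices with standard dot products, the defining identity <Ax, y> = <x, A^* y> gives (Ax)^T y = x^T (A^*) y, i.e. x^T A^T y = x^T (A^*) y. Since this holds for all x, y, we must have A^* = A^T. Therefore
A^* =
[[3, 0],
 [1, 2]].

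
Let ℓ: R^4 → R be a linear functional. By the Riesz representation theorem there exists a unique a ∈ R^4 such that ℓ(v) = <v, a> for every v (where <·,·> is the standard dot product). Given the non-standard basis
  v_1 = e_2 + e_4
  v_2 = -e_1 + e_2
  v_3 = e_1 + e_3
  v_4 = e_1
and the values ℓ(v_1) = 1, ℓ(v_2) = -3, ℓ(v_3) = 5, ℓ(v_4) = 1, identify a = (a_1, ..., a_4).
a = (1, -2, 4, 3)

Write a = (a_1, ..., a_4) in the standard basis. For each basis vector v_i, ℓ(v_i) = <v_i, a> is a linear equation in the a_j's. Collect the n equations into a matrix system V a = ℓ, where row i of V is v_i (expressed in the standard basis). Since V is invertible (lower-triangular with 1s on the diagonal, up to permutation), solve by back-substitution:
  V =
[[0, 1, 0, 1],
 [-1, 1, 0, 0],
 [1, 0, 1, 0],
 [1, 0, 0, 0]]
  V a = (1, -3, 5, 1)
Solving gives a = (1, -2, 4, 3).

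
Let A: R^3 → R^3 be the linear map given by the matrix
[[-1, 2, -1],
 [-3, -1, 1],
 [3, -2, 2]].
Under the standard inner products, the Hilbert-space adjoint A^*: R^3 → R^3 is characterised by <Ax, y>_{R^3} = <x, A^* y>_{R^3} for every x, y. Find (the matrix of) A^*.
A^* = A^T =
[[-1, -3, 3],
 [2, -1, -2],
 [-1, 1, 2]]

For real matrices with standard dot products, the defining identity <Ax, y> = <x, A^* y> gives (Ax)^T y = x^T (A^*) y, i.e. x^T A^T y = x^T (A^*) y. Since this holds for all x, y, we must have A^* = A^T. Therefore
A^* =
[[-1, -3, 3],
 [2, -1, -2],
 [-1, 1, 2]].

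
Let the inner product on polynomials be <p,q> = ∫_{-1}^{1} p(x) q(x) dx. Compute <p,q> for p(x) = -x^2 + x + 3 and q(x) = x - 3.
<p,q> = -46/3

Expand the product: p(x)·q(x) = -x^3 + 4*x^2 - 9.
∫_{-1}^{1} of each monomial x^k gives [2/(k+1) if k even, 0 if k odd]. Integrating term-by-term (or equivalently evaluating the antiderivative F(x) = -x^4/4 + 4*x^3/3 - 9*x at the endpoints):
  F(1) − F(−1) = -95/12 − (89/12) = -46/3.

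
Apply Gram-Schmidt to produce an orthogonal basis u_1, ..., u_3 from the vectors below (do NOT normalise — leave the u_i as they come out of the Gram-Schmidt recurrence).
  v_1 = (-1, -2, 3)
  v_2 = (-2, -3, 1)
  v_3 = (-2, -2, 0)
Orthogonal basis:
  u_1 = (-1, -2, 3)
  u_2 = (-17/14, -10/7, -19/14)
  u_3 = (-28/75, 4/15, 4/75)

Apply the Gram-Schmidt recurrence
  u_1 = v_1
  u_i = v_i − Σ_{j<i} ((v_i · u_j) / (u_j · u_j)) · u_j.

Step by step this gives:
  u_1 = (-1, -2, 3)
  u_2 = (-17/14, -10/7, -19/14)
  u_3 = (-28/75, 4/15, 4/75)

Orthogonality check:
  u_2 · u_1 = 0 (should be 0)
  u_3 · u_1 = 0 (should be 0)
  u_3 · u_2 = 0 (should be 0)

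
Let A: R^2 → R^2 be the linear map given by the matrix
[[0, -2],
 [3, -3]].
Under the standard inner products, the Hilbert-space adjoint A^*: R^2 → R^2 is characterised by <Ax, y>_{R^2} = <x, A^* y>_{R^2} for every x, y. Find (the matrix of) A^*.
A^* = A^T =
[[0, 3],
 [-2, -3]]

For real matrices with standard dot products, the defining identity <Ax, y> = <x, A^* y> gives (Ax)^T y = x^T (A^*) y, i.e. x^T A^T y = x^T (A^*) y. Since this holds for all x, y, we must have A^* = A^T. Therefore
A^* =
[[0, 3],
 [-2, -3]].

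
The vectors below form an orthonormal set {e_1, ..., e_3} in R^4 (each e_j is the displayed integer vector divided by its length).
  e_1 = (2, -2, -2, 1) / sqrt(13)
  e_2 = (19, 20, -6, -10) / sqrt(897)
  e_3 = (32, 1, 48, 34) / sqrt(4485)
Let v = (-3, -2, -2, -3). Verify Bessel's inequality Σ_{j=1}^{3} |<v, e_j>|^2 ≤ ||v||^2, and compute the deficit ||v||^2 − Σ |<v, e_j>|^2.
Σ |<v, e_j>|^2 = 1494/65; ||v||^2 = 26; deficit = 196/65

Write each e_j = u_j / sqrt(<u_j, u_j>) where u_j is the displayed integer vector. Then <v, e_j> = <v, u_j> / sqrt(<u_j, u_j>), so |<v, e_j>|^2 = <v, u_j>^2 / <u_j, u_j>.
Coefficients: <v, e_1> = -1/sqrt(13), <v, e_2> = -55/sqrt(897), <v, e_3> = -296/sqrt(4485).
Square and sum: Σ |<v, e_j>|^2 = 1494/65.
Compute ||v||^2 = v·v = 26.
Deficit = 26 − 1494/65 = 196/65 ≥ 0, confirming Bessel's inequality. (The deficit equals ||v − Σ <v,e_j> e_j||^2, the squared distance from v to span{e_j}.)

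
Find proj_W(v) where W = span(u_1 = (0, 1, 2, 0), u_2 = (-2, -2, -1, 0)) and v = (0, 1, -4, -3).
proj_W(v) = (36/29, -19/29, -92/29, 0)

Set up U = [u_1 | ... | u_2] ∈ R^(4×2). The projector onto W = col(U) is P = U (U^T U)^(-1) U^T.
Compute U^T U =
  [5, -4]
  [-4, 9],
and U^T v = (-7, 2).
Solve U^T U · c = U^T v for the coefficients: c = (-55/29, -18/29). The projection is proj_W(v) = U c.
Check: (v - proj_W(v)) · u_1 = 0  (should be 0).
Check: (v - proj_W(v)) · u_2 = 0  (should be 0).
Result: proj_W(v) = (36/29, -19/29, -92/29, 0).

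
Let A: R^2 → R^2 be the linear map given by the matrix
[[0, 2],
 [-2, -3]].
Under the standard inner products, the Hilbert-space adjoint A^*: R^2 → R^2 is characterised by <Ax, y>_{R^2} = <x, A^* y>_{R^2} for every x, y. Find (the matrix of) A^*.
A^* = A^T =
[[0, -2],
 [2, -3]]

For real matrices with standard dot products, the defining identity <Ax, y> = <x, A^* y> gives (Ax)^T y = x^T (A^*) y, i.e. x^T A^T y = x^T (A^*) y. Since this holds for all x, y, we must have A^* = A^T. Therefore
A^* =
[[0, -2],
 [2, -3]].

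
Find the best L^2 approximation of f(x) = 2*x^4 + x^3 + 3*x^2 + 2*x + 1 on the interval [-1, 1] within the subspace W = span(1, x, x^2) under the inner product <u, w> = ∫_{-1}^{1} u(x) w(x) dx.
g(x) = 33*x^2/7 + 13*x/5 + 29/35

The best approximation g ∈ W is the orthogonal projection of f onto W. Writing g = a_0 + a_1 x + a_2 x^2, the coefficients solve the normal equations G · a = b where
  G_{ij} = <φ_i, φ_j> and b_i = <f, φ_i>, with φ_0 = 1, φ_1 = x, φ_2 = x^2.
G =
  [2, 0, 2/3]
  [0, 2/3, 0]
  [2/3, 0, 2/5],
b = (24/5, 26/15, 256/105).
Solving gives a_0 = 29/35, a_1 = 13/5, a_2 = 33/7, so
  g(x) = 33*x^2/7 + 13*x/5 + 29/35.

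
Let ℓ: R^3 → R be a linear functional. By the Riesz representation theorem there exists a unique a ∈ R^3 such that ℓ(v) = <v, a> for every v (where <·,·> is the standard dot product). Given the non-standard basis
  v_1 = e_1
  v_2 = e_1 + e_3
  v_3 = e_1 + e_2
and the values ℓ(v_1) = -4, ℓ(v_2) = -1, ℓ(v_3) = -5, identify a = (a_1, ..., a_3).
a = (-4, -1, 3)

Write a = (a_1, ..., a_3) in the standard basis. For each basis vector v_i, ℓ(v_i) = <v_i, a> is a linear equation in the a_j's. Collect the n equations into a matrix system V a = ℓ, where row i of V is v_i (expressed in the standard basis). Since V is invertible (lower-triangular with 1s on the diagonal, up to permutation), solve by back-substitution:
  V =
[[1, 0, 0],
 [1, 0, 1],
 [1, 1, 0]]
  V a = (-4, -1, -5)
Solving gives a = (-4, -1, 3).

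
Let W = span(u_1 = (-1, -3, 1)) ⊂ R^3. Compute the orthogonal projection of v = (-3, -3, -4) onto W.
proj_W(v) = (-8/11, -24/11, 8/11)

Set up U = [u_1 | ... | u_1] ∈ R^(3×1). The projector onto W = col(U) is P = U (U^T U)^(-1) U^T.
Compute U^T U =
  [11],
and U^T v = (8).
Solve U^T U · c = U^T v for the coefficients: c = (8/11). The projection is proj_W(v) = U c.
Check: (v - proj_W(v)) · u_1 = 0  (should be 0).
Result: proj_W(v) = (-8/11, -24/11, 8/11).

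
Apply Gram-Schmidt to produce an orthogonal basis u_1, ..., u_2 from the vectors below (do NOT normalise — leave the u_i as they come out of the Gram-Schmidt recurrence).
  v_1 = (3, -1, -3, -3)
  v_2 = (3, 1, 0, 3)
Orthogonal basis:
  u_1 = (3, -1, -3, -3)
  u_2 = (87/28, 27/28, -3/28, 81/28)

Apply the Gram-Schmidt recurrence
  u_1 = v_1
  u_i = v_i − Σ_{j<i} ((v_i · u_j) / (u_j · u_j)) · u_j.

Step by step this gives:
  u_1 = (3, -1, -3, -3)
  u_2 = (87/28, 27/28, -3/28, 81/28)

Orthogonality check:
  u_2 · u_1 = 0 (should be 0)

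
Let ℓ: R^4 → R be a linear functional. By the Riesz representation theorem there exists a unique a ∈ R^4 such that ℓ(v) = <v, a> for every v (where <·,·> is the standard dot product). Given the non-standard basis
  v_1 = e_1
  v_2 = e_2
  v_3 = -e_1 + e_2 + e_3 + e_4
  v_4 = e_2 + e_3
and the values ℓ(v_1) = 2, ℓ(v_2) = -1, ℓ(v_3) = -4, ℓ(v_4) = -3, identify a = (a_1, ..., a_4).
a = (2, -1, -2, 1)

Write a = (a_1, ..., a_4) in the standard basis. For each basis vector v_i, ℓ(v_i) = <v_i, a> is a linear equation in the a_j's. Collect the n equations into a matrix system V a = ℓ, where row i of V is v_i (expressed in the standard basis). Since V is invertible (lower-triangular with 1s on the diagonal, up to permutation), solve by back-substitution:
  V =
[[1, 0, 0, 0],
 [0, 1, 0, 0],
 [-1, 1, 1, 1],
 [0, 1, 1, 0]]
  V a = (2, -1, -4, -3)
Solving gives a = (2, -1, -2, 1).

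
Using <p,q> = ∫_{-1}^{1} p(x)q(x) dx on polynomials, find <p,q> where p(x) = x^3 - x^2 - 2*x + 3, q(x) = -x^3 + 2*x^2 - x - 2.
<p,q> = -632/105

Expand the product: p(x)·q(x) = -x^6 + 3*x^5 - x^4 - 8*x^3 + 10*x^2 + x - 6.
∫_{-1}^{1} of each monomial x^k gives [2/(k+1) if k even, 0 if k odd]. Integrating term-by-term (or equivalently evaluating the antiderivative F(x) = -x^7/7 + x^6/2 - x^5/5 - 2*x^4 + 10*x^3/3 + x^2/2 - 6*x at the endpoints):
  F(1) − F(−1) = -421/105 − (211/105) = -632/105.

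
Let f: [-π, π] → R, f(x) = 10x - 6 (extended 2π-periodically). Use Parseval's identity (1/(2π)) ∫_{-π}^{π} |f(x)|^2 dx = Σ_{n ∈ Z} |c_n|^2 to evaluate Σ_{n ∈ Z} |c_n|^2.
Σ |c_n|^2 = 100π^2/3 + 36

Expand and integrate term by term over [-π, π]:
  ∫ (10x)^2 dx = 100·(2π^3/3); ∫ 2·10·(-6)·x dx = 0 (odd integrand); ∫ (-6)^2 dx = 36·2π.
So (1/(2π)) ∫_{-π}^{π} (10x - 6)^2 dx = 100π^2/3 + 36 = 100π^2/3 + 36.
Parseval ⇒ Σ |c_n|^2 = 100π^2/3 + 36.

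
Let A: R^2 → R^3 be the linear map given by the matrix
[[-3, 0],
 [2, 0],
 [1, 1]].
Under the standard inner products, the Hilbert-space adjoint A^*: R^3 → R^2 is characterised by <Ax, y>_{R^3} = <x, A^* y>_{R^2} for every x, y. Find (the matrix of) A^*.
A^* = A^T =
[[-3, 2, 1],
 [0, 0, 1]]

For real matrices with standard dot products, the defining identity <Ax, y> = <x, A^* y> gives (Ax)^T y = x^T (A^*) y, i.e. x^T A^T y = x^T (A^*) y. Since this holds for all x, y, we must have A^* = A^T. Therefore
A^* =
[[-3, 2, 1],
 [0, 0, 1]].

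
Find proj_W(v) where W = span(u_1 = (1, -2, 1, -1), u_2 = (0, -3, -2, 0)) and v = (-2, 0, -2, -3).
proj_W(v) = (-29/75, -38/75, -31/25, 29/75)

Set up U = [u_1 | ... | u_2] ∈ R^(4×2). The projector onto W = col(U) is P = U (U^T U)^(-1) U^T.
Compute U^T U =
  [7, 4]
  [4, 13],
and U^T v = (-1, 4).
Solve U^T U · c = U^T v for the coefficients: c = (-29/75, 32/75). The projection is proj_W(v) = U c.
Check: (v - proj_W(v)) · u_1 = 0  (should be 0).
Check: (v - proj_W(v)) · u_2 = 0  (should be 0).
Result: proj_W(v) = (-29/75, -38/75, -31/25, 29/75).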